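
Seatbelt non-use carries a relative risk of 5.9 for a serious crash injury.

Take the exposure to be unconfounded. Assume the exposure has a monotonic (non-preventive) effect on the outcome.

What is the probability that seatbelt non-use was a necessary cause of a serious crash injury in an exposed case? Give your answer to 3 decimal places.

PN ≈ 0.831

Under exogeneity and monotonicity, PN = (RR − 1) / RR = 1 − 1/RR.
PN = (5.9 − 1) / 5.9 = 4.9 / 5.9 ≈ 0.8305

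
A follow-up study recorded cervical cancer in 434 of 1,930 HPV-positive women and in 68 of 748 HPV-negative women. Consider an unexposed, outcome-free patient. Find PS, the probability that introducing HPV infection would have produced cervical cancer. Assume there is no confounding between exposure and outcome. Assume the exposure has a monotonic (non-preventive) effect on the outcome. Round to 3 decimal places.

PS ≈ 0.147

p₁ = P(outcome | exposed) = 434/1930 = 0.22487
p₀ = P(outcome | unexposed) = 68/748 = 0.090909
Under exogeneity and monotonicity, PS = (p₁ − p₀) / (1 − p₀).
PS = (0.22487 − 0.090909) / (1 − 0.090909) = 0.13396 / 0.90909 ≈ 0.1474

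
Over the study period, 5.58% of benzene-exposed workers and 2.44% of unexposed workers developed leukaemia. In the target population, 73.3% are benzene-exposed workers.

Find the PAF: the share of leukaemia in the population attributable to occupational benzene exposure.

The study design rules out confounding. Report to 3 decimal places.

PAF ≈ 0.485

p₁ = 0.0558, p₀ = 0.0244.
Overall risk P(Y=1) = π·p₁ + (1−π)·p₀ = 0.733×0.0558 + 0.267×0.0244 = 0.047416.
Under exogeneity, PAF = [P(Y=1) − p₀] / P(Y=1).
PAF = (0.047416 − 0.0244) / 0.047416 ≈ 0.4854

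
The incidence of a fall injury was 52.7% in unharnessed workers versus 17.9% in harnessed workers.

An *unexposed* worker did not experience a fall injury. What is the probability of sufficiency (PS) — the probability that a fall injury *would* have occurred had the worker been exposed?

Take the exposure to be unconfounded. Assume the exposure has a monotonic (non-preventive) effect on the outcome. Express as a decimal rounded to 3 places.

PS ≈ 0.424

p₁ = 0.527, p₀ = 0.179.
Under exogeneity and monotonicity, PS = (p₁ − p₀) / (1 − p₀).
PS = (0.527 − 0.179) / (1 − 0.179) = 0.348 / 0.821 ≈ 0.4239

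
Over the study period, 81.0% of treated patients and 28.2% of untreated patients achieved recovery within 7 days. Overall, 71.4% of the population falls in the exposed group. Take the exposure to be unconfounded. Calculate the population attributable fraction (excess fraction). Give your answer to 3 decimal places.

PAF ≈ 0.572

p₁ = 0.81, p₀ = 0.282.
Overall risk P(Y=1) = π·p₁ + (1−π)·p₀ = 0.714×0.81 + 0.286×0.282 = 0.65899.
Under exogeneity, PAF = [P(Y=1) − p₀] / P(Y=1).
PAF = (0.65899 − 0.282) / 0.65899 ≈ 0.5721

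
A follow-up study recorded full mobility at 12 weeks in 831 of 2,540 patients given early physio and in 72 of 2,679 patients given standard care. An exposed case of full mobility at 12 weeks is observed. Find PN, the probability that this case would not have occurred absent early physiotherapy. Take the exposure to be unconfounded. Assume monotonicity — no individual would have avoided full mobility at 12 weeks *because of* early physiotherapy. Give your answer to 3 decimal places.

p₁ = P(outcome | exposed) = 831/2540 = 0.32717
p₀ = P(outcome | unexposed) = 72/2679 = 0.026876
Under exogeneity and monotonicity, PN = (p₁ − p₀) / p₁.
PN = (0.32717 − 0.026876) / 0.32717 = 0.30029 / 0.32717 ≈ 0.9179

PN ≈ 0.918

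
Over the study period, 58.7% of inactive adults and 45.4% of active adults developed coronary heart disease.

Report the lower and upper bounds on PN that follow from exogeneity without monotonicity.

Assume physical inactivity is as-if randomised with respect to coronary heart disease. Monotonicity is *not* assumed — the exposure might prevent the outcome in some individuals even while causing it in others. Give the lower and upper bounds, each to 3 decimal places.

p₁ = 0.587, p₀ = 0.454.
Under exogeneity alone the bounds on PN are max{0,(p₁−p₀)/p₁} ≤ PN ≤ min{1,(1−p₀)/p₁}.
  lower = (p₁ − p₀)/p₁ = 0.133 / 0.587 ≈ 0.2266
  upper = min{1, (1 − p₀)/p₁} = 0.546 / 0.587 ≈ 0.9302

0.227 ≤ PN ≤ 0.930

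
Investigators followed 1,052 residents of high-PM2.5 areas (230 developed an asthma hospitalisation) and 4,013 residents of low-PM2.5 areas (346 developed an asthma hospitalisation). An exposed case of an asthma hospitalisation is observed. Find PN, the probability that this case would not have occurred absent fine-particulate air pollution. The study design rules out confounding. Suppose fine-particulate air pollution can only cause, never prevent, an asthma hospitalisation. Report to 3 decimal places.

p₁ = P(outcome | exposed) = 230/1052 = 0.21863
p₀ = P(outcome | unexposed) = 346/4013 = 0.08622
Under exogeneity and monotonicity, PN = (p₁ − p₀) / p₁.
PN = (0.21863 − 0.08622) / 0.21863 = 0.13241 / 0.21863 ≈ 0.6056

PN ≈ 0.606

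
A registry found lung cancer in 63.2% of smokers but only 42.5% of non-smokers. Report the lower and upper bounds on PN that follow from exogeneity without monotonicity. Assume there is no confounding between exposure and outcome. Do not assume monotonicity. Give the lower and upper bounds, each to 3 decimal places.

p₁ = 0.632, p₀ = 0.425.
Under exogeneity alone the bounds on PN are max{0,(p₁−p₀)/p₁} ≤ PN ≤ min{1,(1−p₀)/p₁}.
  lower = (p₁ − p₀)/p₁ = 0.207 / 0.632 ≈ 0.3275
  upper = min{1, (1 − p₀)/p₁} = 0.575 / 0.632 ≈ 0.9098

0.328 ≤ PN ≤ 0.910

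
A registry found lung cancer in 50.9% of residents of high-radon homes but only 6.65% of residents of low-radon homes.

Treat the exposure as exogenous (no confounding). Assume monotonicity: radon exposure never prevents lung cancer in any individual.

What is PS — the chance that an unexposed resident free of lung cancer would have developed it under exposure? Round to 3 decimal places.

p₁ = 0.509, p₀ = 0.0665.
Under exogeneity and monotonicity, PS = (p₁ − p₀) / (1 − p₀).
PS = (0.509 − 0.0665) / (1 − 0.0665) = 0.4425 / 0.9335 ≈ 0.4740

PS ≈ 0.474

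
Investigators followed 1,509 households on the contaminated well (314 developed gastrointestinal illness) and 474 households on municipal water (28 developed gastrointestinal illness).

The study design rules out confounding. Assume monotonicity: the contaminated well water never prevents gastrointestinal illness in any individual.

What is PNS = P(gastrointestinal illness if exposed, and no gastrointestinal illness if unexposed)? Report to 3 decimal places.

PNS ≈ 0.149

p₁ = P(outcome | exposed) = 314/1509 = 0.20808
p₀ = P(outcome | unexposed) = 28/474 = 0.059072
Under exogeneity and monotonicity, PNS = p₁ − p₀.
PNS = 0.20808 − 0.059072 = 0.14901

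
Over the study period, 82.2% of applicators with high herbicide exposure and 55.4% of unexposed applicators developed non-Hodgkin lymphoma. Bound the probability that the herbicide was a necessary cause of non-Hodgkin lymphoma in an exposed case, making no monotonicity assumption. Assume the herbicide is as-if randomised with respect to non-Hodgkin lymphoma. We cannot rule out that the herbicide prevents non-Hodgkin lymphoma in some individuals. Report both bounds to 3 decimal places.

p₁ = 0.822, p₀ = 0.554.
Under exogeneity alone the bounds on PN are max{0,(p₁−p₀)/p₁} ≤ PN ≤ min{1,(1−p₀)/p₁}.
  lower = (p₁ − p₀)/p₁ = 0.268 / 0.822 ≈ 0.3260
  upper = min{1, (1 − p₀)/p₁} = 0.446 / 0.822 ≈ 0.5426

0.326 ≤ PN ≤ 0.543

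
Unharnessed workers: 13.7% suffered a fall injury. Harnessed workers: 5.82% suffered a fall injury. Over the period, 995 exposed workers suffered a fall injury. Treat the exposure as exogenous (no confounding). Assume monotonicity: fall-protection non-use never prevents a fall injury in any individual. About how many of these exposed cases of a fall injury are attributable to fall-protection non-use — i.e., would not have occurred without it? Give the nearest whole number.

p₁ = 0.137, p₀ = 0.0582.
PN = (p₁ − p₀)/p₁ = (0.137 − 0.0582) / 0.137 ≈ 0.57518.
Attributable cases ≈ PN × (exposed cases) = 0.57518 × 995 ≈ 572.31.

about 572 cases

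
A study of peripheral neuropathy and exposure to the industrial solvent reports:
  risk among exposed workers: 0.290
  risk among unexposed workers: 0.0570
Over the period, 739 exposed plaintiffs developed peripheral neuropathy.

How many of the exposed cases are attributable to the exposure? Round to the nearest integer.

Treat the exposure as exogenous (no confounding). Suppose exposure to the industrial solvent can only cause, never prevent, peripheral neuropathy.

Let p₁ = 0.29, p₀ = 0.057.
PN = (p₁ − p₀)/p₁ = (0.29 − 0.057) / 0.29 ≈ 0.80345.
Attributable cases ≈ PN × (exposed cases) = 0.80345 × 739 ≈ 593.75.

about 594 cases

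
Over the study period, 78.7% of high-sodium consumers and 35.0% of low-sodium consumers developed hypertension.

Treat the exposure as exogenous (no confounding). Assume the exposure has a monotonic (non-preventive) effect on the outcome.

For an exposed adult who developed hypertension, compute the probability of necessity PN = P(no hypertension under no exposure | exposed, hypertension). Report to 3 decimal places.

p₁ = 0.787, p₀ = 0.35.
Under exogeneity and monotonicity, PN = (p₁ − p₀) / p₁.
PN = (0.787 − 0.35) / 0.787 = 0.437 / 0.787 ≈ 0.5553

PN ≈ 0.555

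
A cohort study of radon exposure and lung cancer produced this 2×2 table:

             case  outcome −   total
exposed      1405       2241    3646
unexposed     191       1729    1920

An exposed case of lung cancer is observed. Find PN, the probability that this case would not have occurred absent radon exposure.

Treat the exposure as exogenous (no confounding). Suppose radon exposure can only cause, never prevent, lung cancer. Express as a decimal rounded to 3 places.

PN ≈ 0.742

p₁ = P(outcome | exposed) = 1405/3646 = 0.38535
p₀ = P(outcome | unexposed) = 191/1920 = 0.099479
Under exogeneity and monotonicity, PN = (p₁ − p₀)/p₁.
PN = (0.38535 − 0.099479) / 0.38535 ≈ 0.7418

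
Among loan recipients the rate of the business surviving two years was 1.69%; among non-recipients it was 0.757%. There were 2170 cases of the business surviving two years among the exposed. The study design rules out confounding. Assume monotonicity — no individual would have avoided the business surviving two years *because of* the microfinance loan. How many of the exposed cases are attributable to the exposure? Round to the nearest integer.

p₁ = 0.0169, p₀ = 0.00757.
PN = (p₁ − p₀)/p₁ = (0.0169 − 0.00757) / 0.0169 ≈ 0.55207.
Attributable cases ≈ PN × (exposed cases) = 0.55207 × 2170 ≈ 1197.99.

about 1198 cases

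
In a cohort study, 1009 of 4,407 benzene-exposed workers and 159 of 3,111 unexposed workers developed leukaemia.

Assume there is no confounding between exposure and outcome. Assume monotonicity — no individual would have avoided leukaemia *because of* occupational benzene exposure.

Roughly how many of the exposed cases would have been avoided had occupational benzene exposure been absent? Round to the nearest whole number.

about 784 cases

p₁ = P(outcome | exposed) = 1009/4407 = 0.22895
p₀ = P(outcome | unexposed) = 159/3111 = 0.051109
PN = (p₁ − p₀)/p₁ = (0.22895 − 0.051109) / 0.22895 ≈ 0.77677.
Attributable cases ≈ PN × (exposed cases) = 0.77677 × 1009 ≈ 783.76.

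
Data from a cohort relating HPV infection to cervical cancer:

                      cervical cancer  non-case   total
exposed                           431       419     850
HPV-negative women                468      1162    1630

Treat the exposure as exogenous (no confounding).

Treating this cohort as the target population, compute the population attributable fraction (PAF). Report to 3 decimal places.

p₁ = P(outcome | exposed) = 431/850 = 0.50706
p₀ = P(outcome | unexposed) = 468/1630 = 0.28712
Exposure prevalence π = 850/2480 = 0.34274; overall risk P(Y=1) = 0.3625.
Under exogeneity, PAF = [P(Y=1) − p₀]/P(Y=1).
PAF = (0.3625 − 0.28712) / 0.3625 ≈ 0.2080

PAF ≈ 0.208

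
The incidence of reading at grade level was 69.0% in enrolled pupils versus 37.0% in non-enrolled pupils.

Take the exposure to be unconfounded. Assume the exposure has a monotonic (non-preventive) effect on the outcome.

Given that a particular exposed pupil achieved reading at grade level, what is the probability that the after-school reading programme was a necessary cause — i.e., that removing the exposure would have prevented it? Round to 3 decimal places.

PN ≈ 0.464

p₁ = 0.69, p₀ = 0.37.
Under exogeneity and monotonicity, PN = (p₁ − p₀) / p₁.
PN = (0.69 − 0.37) / 0.69 = 0.32 / 0.69 ≈ 0.4638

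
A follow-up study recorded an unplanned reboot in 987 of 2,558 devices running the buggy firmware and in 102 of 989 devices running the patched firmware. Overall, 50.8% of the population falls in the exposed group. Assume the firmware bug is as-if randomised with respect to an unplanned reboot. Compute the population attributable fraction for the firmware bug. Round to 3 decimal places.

p₁ = P(outcome | exposed) = 987/2558 = 0.38585
p₀ = P(outcome | unexposed) = 102/989 = 0.10313
Overall risk P(Y=1) = π·p₁ + (1−π)·p₀ = 0.508×0.38585 + 0.492×0.10313 = 0.24675.
Under exogeneity, PAF = [P(Y=1) − p₀] / P(Y=1).
PAF = (0.24675 − 0.10313) / 0.24675 ≈ 0.5820

PAF ≈ 0.582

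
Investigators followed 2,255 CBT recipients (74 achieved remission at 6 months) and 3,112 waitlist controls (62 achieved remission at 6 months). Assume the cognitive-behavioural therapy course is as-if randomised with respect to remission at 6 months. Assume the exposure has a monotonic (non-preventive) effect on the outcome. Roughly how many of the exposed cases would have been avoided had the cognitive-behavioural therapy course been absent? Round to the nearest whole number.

p₁ = P(outcome | exposed) = 74/2255 = 0.032816
p₀ = P(outcome | unexposed) = 62/3112 = 0.019923
PN = (p₁ − p₀)/p₁ = (0.032816 − 0.019923) / 0.032816 ≈ 0.39289.
Attributable cases ≈ PN × (exposed cases) = 0.39289 × 74 ≈ 29.07.

about 29 cases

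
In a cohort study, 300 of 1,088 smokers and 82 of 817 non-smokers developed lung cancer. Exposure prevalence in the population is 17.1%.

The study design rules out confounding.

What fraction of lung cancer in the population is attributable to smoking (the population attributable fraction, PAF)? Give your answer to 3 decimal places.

p₁ = P(outcome | exposed) = 300/1088 = 0.27574
p₀ = P(outcome | unexposed) = 82/817 = 0.10037
Overall risk P(Y=1) = π·p₁ + (1−π)·p₀ = 0.171×0.27574 + 0.829×0.10037 = 0.13036.
Under exogeneity, PAF = [P(Y=1) − p₀] / P(Y=1).
PAF = (0.13036 − 0.10037) / 0.13036 ≈ 0.2300

PAF ≈ 0.230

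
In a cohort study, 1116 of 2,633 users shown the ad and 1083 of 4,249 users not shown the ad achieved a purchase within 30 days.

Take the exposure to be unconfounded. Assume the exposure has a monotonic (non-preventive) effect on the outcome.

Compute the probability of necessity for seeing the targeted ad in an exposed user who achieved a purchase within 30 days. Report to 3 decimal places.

PN ≈ 0.399

p₁ = P(outcome | exposed) = 1116/2633 = 0.42385
p₀ = P(outcome | unexposed) = 1083/4249 = 0.25488
Under exogeneity and monotonicity, PN = (p₁ − p₀) / p₁.
PN = (0.42385 − 0.25488) / 0.42385 = 0.16897 / 0.42385 ≈ 0.3986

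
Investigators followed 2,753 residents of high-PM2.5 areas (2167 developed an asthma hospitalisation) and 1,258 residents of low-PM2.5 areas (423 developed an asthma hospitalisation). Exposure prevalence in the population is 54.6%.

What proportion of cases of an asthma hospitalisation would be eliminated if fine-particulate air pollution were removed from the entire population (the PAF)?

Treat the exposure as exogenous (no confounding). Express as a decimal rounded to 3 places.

p₁ = P(outcome | exposed) = 2167/2753 = 0.78714
p₀ = P(outcome | unexposed) = 423/1258 = 0.33625
Overall risk P(Y=1) = π·p₁ + (1−π)·p₀ = 0.546×0.78714 + 0.454×0.33625 = 0.58244.
Under exogeneity, PAF = [P(Y=1) − p₀] / P(Y=1).
PAF = (0.58244 − 0.33625) / 0.58244 ≈ 0.4227

PAF ≈ 0.423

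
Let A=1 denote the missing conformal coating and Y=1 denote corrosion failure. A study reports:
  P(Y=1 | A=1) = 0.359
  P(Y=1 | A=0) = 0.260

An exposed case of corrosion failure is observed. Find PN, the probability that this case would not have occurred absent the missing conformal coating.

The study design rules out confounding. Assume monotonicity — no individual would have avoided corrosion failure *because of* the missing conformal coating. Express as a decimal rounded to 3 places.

Let p₁ = 0.359, p₀ = 0.26.
Under exogeneity and monotonicity, PN = (p₁ − p₀) / p₁.
PN = (0.359 − 0.26) / 0.359 = 0.099 / 0.359 ≈ 0.2758

PN ≈ 0.276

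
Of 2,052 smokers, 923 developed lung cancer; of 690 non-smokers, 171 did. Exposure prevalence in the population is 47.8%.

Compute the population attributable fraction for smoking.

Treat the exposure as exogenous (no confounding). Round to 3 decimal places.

PAF ≈ 0.280

p₁ = P(outcome | exposed) = 923/2052 = 0.44981
p₀ = P(outcome | unexposed) = 171/690 = 0.24783
Overall risk P(Y=1) = π·p₁ + (1−π)·p₀ = 0.478×0.44981 + 0.522×0.24783 = 0.34437.
Under exogeneity, PAF = [P(Y=1) − p₀] / P(Y=1).
PAF = (0.34437 − 0.24783) / 0.34437 ≈ 0.2804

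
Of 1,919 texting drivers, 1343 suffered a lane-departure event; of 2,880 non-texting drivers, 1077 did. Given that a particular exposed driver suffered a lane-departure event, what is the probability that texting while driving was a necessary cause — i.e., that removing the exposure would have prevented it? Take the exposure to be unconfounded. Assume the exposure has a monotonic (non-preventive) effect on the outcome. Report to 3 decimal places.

PN ≈ 0.466

p₁ = P(outcome | exposed) = 1343/1919 = 0.69984
p₀ = P(outcome | unexposed) = 1077/2880 = 0.37396
Under exogeneity and monotonicity, PN = (p₁ − p₀) / p₁.
PN = (0.69984 − 0.37396) / 0.69984 = 0.32589 / 0.69984 ≈ 0.4657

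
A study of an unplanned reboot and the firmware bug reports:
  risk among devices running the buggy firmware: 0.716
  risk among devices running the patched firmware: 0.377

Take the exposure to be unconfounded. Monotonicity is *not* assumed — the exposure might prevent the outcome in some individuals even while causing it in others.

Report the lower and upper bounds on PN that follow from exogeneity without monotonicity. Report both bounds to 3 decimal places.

0.473 ≤ PN ≤ 0.870

Let p₁ = 0.716, p₀ = 0.377.
Under exogeneity alone the bounds on PN are max{0,(p₁−p₀)/p₁} ≤ PN ≤ min{1,(1−p₀)/p₁}.
  lower = (p₁ − p₀)/p₁ = 0.339 / 0.716 ≈ 0.4735
  upper = min{1, (1 − p₀)/p₁} = 0.623 / 0.716 ≈ 0.8701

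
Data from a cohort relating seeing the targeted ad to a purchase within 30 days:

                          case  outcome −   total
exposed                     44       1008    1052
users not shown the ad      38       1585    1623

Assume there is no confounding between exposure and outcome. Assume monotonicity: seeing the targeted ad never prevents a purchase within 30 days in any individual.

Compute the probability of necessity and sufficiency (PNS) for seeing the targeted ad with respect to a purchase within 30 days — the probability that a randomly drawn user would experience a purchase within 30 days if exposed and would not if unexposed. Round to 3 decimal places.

PNS ≈ 0.018

p₁ = P(outcome | exposed) = 44/1052 = 0.041825
p₀ = P(outcome | unexposed) = 38/1623 = 0.023413
Under exogeneity and monotonicity, PNS = p₁ − p₀.
PNS = 0.041825 − 0.023413 = 0.018412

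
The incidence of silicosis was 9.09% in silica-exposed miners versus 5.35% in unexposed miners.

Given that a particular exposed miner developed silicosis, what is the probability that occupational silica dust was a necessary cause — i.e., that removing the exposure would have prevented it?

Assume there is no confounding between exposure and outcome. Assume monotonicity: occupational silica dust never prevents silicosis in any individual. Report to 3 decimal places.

p₁ = 0.0909, p₀ = 0.0535.
Under exogeneity and monotonicity, PN = (p₁ − p₀) / p₁.
PN = (0.0909 − 0.0535) / 0.0909 = 0.0374 / 0.0909 ≈ 0.4114

PN ≈ 0.411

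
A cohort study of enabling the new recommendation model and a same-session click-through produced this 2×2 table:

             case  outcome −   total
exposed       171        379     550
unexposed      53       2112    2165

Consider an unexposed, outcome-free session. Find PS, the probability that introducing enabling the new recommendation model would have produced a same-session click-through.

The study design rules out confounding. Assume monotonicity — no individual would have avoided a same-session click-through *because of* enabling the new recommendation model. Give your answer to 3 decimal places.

p₁ = P(outcome | exposed) = 171/550 = 0.31091
p₀ = P(outcome | unexposed) = 53/2165 = 0.02448
Under exogeneity and monotonicity, PS = (p₁ − p₀)/(1 − p₀).
PS = (0.31091 − 0.02448) / 0.97552 ≈ 0.2936

PS ≈ 0.294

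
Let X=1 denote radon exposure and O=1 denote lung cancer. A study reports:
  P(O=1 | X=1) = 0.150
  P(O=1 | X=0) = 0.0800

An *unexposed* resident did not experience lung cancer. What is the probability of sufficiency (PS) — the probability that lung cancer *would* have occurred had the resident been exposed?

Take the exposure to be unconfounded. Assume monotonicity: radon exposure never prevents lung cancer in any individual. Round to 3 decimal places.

Let p₁ = 0.15, p₀ = 0.08.
Under exogeneity and monotonicity, PS = (p₁ − p₀) / (1 − p₀).
PS = (0.15 − 0.08) / (1 − 0.08) = 0.07 / 0.92 ≈ 0.0761

PS ≈ 0.076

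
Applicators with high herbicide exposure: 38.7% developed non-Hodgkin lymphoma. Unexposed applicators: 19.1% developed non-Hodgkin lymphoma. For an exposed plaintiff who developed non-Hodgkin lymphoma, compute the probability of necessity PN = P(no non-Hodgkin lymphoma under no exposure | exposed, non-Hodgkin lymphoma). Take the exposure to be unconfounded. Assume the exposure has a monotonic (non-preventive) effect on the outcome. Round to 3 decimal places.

p₁ = 0.387, p₀ = 0.191.
Under exogeneity and monotonicity, PN = (p₁ − p₀) / p₁.
PN = (0.387 − 0.191) / 0.387 = 0.196 / 0.387 ≈ 0.5065

PN ≈ 0.506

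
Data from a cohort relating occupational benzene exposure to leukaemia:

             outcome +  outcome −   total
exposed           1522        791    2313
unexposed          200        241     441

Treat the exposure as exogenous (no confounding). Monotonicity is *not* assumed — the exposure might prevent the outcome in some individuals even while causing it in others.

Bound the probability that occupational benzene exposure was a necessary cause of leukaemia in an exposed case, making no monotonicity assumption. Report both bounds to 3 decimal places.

0.311 ≤ PN ≤ 0.830

p₁ = P(outcome | exposed) = 1522/2313 = 0.65802
p₀ = P(outcome | unexposed) = 200/441 = 0.45351
Under exogeneity alone the bounds on PN are max{0,(p₁−p₀)/p₁} ≤ PN ≤ min{1,(1−p₀)/p₁}.
  lower = (p₁ − p₀)/p₁ = 0.20451 / 0.65802 ≈ 0.3108
  upper = min{1, (1 − p₀)/p₁} = 0.54649 / 0.65802 ≈ 0.8305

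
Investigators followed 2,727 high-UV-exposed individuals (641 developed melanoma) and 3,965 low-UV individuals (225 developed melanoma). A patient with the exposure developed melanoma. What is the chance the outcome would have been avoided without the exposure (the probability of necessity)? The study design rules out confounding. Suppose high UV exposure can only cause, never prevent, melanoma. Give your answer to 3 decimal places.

p₁ = P(outcome | exposed) = 641/2727 = 0.23506
p₀ = P(outcome | unexposed) = 225/3965 = 0.056747
Under exogeneity and monotonicity, PN = (p₁ − p₀) / p₁.
PN = (0.23506 − 0.056747) / 0.23506 = 0.17831 / 0.23506 ≈ 0.7586

PN ≈ 0.759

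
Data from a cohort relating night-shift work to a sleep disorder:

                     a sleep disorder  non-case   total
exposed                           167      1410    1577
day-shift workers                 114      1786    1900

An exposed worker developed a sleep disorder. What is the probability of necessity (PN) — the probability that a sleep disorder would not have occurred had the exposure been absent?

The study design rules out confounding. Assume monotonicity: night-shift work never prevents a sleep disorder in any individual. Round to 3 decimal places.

PN ≈ 0.433

p₁ = P(outcome | exposed) = 167/1577 = 0.1059
p₀ = P(outcome | unexposed) = 114/1900 = 0.06
Under exogeneity and monotonicity, PN = (p₁ − p₀) / p₁.
PN = (0.1059 − 0.06) / 0.1059 = 0.045897 / 0.1059 ≈ 0.4334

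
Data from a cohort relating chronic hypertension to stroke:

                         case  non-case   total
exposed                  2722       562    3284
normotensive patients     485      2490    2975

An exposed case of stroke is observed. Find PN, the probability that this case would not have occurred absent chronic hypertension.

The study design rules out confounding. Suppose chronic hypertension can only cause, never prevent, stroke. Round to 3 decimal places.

p₁ = P(outcome | exposed) = 2722/3284 = 0.82887
p₀ = P(outcome | unexposed) = 485/2975 = 0.16303
Under exogeneity and monotonicity, PN = (p₁ − p₀) / p₁.
PN = (0.82887 − 0.16303) / 0.82887 = 0.66584 / 0.82887 ≈ 0.8033

PN ≈ 0.803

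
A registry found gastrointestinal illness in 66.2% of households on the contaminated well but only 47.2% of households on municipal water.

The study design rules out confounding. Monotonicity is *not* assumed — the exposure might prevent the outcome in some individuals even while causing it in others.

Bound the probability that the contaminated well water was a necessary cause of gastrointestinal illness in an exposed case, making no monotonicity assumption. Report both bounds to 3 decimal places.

p₁ = 0.662, p₀ = 0.472.
Under exogeneity alone the bounds on PN are max{0,(p₁−p₀)/p₁} ≤ PN ≤ min{1,(1−p₀)/p₁}.
  lower = (p₁ − p₀)/p₁ = 0.19 / 0.662 ≈ 0.2870
  upper = min{1, (1 − p₀)/p₁} = 0.528 / 0.662 ≈ 0.7976

0.287 ≤ PN ≤ 0.798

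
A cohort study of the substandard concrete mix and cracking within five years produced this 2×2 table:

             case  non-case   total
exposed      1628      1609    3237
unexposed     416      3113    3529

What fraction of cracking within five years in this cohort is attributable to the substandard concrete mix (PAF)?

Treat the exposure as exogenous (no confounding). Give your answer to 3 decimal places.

p₁ = P(outcome | exposed) = 1628/3237 = 0.50293
p₀ = P(outcome | unexposed) = 416/3529 = 0.11788
Exposure prevalence π = 3237/6766 = 0.47842; overall risk P(Y=1) = 0.3021.
Under exogeneity, PAF = [P(Y=1) − p₀]/P(Y=1).
PAF = (0.3021 − 0.11788) / 0.3021 ≈ 0.6098

PAF ≈ 0.610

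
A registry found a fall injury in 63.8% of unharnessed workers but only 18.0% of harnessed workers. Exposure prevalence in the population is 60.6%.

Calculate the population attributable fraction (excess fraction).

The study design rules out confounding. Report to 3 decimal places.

PAF ≈ 0.607

p₁ = 0.638, p₀ = 0.18.
Overall risk P(Y=1) = π·p₁ + (1−π)·p₀ = 0.606×0.638 + 0.394×0.18 = 0.45755.
Under exogeneity, PAF = [P(Y=1) − p₀] / P(Y=1).
PAF = (0.45755 − 0.18) / 0.45755 ≈ 0.6066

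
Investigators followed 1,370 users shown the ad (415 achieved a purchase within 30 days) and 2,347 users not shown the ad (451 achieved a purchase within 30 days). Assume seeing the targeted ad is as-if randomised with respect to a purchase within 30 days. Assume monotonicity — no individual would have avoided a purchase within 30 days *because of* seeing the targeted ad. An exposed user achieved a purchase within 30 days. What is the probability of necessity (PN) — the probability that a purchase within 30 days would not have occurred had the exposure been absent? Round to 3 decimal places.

PN ≈ 0.366

p₁ = P(outcome | exposed) = 415/1370 = 0.30292
p₀ = P(outcome | unexposed) = 451/2347 = 0.19216
Under exogeneity and monotonicity, PN = (p₁ − p₀) / p₁.
PN = (0.30292 − 0.19216) / 0.30292 = 0.11076 / 0.30292 ≈ 0.3656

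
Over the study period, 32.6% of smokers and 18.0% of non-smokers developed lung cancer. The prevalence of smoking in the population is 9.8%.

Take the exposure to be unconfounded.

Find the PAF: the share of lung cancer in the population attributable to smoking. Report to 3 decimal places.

PAF ≈ 0.074

p₁ = 0.326, p₀ = 0.18.
Overall risk P(Y=1) = π·p₁ + (1−π)·p₀ = 0.098×0.326 + 0.902×0.18 = 0.19431.
Under exogeneity, PAF = [P(Y=1) − p₀] / P(Y=1).
PAF = (0.19431 − 0.18) / 0.19431 ≈ 0.0736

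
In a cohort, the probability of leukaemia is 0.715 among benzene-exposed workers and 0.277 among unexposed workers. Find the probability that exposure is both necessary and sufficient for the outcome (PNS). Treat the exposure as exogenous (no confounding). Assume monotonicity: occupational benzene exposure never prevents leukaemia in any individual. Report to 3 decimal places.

PNS ≈ 0.438

Let p₁ = 0.715, p₀ = 0.277.
Under exogeneity and monotonicity, PNS = p₁ − p₀.
PNS = 0.715 − 0.277 = 0.438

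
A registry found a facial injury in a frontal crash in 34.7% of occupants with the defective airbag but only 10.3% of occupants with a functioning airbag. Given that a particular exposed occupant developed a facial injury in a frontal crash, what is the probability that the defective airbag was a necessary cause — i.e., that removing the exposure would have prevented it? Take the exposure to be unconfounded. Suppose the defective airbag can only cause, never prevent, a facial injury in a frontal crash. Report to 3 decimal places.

PN ≈ 0.703

p₁ = 0.347, p₀ = 0.103.
Under exogeneity and monotonicity, PN = (p₁ − p₀) / p₁.
PN = (0.347 − 0.103) / 0.347 = 0.244 / 0.347 ≈ 0.7032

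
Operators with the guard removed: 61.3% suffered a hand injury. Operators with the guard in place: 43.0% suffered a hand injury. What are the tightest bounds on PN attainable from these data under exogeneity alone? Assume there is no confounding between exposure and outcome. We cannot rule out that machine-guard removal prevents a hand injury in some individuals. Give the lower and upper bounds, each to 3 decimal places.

p₁ = 0.613, p₀ = 0.43.
Under exogeneity alone the bounds on PN are max{0,(p₁−p₀)/p₁} ≤ PN ≤ min{1,(1−p₀)/p₁}.
  lower = (p₁ − p₀)/p₁ = 0.183 / 0.613 ≈ 0.2985
  upper = min{1, (1 − p₀)/p₁} = 0.57 / 0.613 ≈ 0.9299

0.299 ≤ PN ≤ 0.930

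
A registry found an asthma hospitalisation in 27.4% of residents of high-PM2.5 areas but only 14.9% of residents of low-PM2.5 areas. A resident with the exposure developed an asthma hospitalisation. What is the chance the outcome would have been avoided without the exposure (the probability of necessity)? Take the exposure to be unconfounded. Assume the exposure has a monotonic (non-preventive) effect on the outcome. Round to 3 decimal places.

PN ≈ 0.456

p₁ = 0.274, p₀ = 0.149.
Under exogeneity and monotonicity, PN = (p₁ − p₀) / p₁.
PN = (0.274 − 0.149) / 0.274 = 0.125 / 0.274 ≈ 0.4562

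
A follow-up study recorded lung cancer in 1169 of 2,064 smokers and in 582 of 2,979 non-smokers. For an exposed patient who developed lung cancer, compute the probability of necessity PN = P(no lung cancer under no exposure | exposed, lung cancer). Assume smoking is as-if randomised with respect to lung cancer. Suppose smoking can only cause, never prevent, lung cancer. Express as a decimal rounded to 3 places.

PN ≈ 0.655

p₁ = P(outcome | exposed) = 1169/2064 = 0.56638
p₀ = P(outcome | unexposed) = 582/2979 = 0.19537
Under exogeneity and monotonicity, PN = (p₁ − p₀) / p₁.
PN = (0.56638 − 0.19537) / 0.56638 = 0.37101 / 0.56638 ≈ 0.6551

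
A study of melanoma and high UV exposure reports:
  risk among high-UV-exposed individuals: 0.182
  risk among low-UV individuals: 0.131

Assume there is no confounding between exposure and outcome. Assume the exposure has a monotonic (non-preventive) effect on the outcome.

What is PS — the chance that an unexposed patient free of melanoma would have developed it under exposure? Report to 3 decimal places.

PS ≈ 0.059

Let p₁ = 0.182, p₀ = 0.131.
Under exogeneity and monotonicity, PS = (p₁ − p₀) / (1 − p₀).
PS = (0.182 − 0.131) / (1 − 0.131) = 0.051 / 0.869 ≈ 0.0587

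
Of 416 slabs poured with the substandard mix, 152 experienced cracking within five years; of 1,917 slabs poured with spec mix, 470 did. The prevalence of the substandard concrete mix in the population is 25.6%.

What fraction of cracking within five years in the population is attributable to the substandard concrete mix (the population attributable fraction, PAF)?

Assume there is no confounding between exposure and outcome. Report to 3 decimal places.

p₁ = P(outcome | exposed) = 152/416 = 0.36538
p₀ = P(outcome | unexposed) = 470/1917 = 0.24517
Overall risk P(Y=1) = π·p₁ + (1−π)·p₀ = 0.256×0.36538 + 0.744×0.24517 = 0.27595.
Under exogeneity, PAF = [P(Y=1) − p₀] / P(Y=1).
PAF = (0.27595 − 0.24517) / 0.27595 ≈ 0.1115

PAF ≈ 0.112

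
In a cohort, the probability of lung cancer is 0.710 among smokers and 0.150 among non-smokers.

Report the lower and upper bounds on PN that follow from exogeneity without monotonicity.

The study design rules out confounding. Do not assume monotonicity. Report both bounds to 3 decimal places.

Let p₁ = 0.71, p₀ = 0.15.
Under exogeneity alone the bounds on PN are max{0,(p₁−p₀)/p₁} ≤ PN ≤ min{1,(1−p₀)/p₁}.
  lower = (p₁ − p₀)/p₁ = 0.56 / 0.71 ≈ 0.7887
  upper = min{1, (1 − p₀)/p₁} = 0.85 / 0.71 ≈ 1.1972 → capped at 1

0.789 ≤ PN ≤ 1.000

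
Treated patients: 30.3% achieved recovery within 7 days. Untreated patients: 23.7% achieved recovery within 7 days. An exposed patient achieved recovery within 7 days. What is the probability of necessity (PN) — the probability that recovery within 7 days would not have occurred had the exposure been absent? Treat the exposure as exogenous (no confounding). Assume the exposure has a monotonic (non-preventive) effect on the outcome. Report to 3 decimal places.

p₁ = 0.303, p₀ = 0.237.
Under exogeneity and monotonicity, PN = (p₁ − p₀) / p₁.
PN = (0.303 − 0.237) / 0.303 = 0.066 / 0.303 ≈ 0.2178

PN ≈ 0.218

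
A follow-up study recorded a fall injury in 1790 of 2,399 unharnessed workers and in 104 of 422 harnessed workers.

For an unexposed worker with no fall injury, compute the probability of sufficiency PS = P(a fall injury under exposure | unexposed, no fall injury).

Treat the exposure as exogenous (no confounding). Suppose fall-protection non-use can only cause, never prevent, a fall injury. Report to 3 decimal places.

p₁ = P(outcome | exposed) = 1790/2399 = 0.74614
p₀ = P(outcome | unexposed) = 104/422 = 0.24645
Under exogeneity and monotonicity, PS = (p₁ − p₀) / (1 − p₀).
PS = (0.74614 − 0.24645) / (1 − 0.24645) = 0.4997 / 0.75355 ≈ 0.6631

PS ≈ 0.663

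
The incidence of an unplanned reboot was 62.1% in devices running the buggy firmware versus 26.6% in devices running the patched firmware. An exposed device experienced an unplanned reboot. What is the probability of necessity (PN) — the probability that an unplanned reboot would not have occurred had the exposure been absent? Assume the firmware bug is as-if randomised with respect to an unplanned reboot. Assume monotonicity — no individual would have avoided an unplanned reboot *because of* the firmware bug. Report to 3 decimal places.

p₁ = 0.621, p₀ = 0.266.
Under exogeneity and monotonicity, PN = (p₁ − p₀) / p₁.
PN = (0.621 − 0.266) / 0.621 = 0.355 / 0.621 ≈ 0.5717

PN ≈ 0.572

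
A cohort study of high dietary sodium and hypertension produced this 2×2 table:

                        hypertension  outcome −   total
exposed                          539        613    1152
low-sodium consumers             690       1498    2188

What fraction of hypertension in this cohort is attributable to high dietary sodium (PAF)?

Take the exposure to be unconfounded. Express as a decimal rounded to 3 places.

PAF ≈ 0.143

p₁ = P(outcome | exposed) = 539/1152 = 0.46788
p₀ = P(outcome | unexposed) = 690/2188 = 0.31536
Exposure prevalence π = 1152/3340 = 0.34491; overall risk P(Y=1) = 0.36796.
Under exogeneity, PAF = [P(Y=1) − p₀]/P(Y=1).
PAF = (0.36796 − 0.31536) / 0.36796 ≈ 0.1430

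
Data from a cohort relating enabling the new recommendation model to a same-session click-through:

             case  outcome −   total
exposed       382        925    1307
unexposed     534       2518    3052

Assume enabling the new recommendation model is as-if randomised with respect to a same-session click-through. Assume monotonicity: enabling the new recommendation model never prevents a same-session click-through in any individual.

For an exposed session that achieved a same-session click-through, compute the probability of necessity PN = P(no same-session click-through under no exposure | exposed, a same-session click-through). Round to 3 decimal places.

p₁ = P(outcome | exposed) = 382/1307 = 0.29227
p₀ = P(outcome | unexposed) = 534/3052 = 0.17497
Under exogeneity and monotonicity, PN = (p₁ − p₀)/p₁.
PN = (0.29227 − 0.17497) / 0.29227 ≈ 0.4014

PN ≈ 0.401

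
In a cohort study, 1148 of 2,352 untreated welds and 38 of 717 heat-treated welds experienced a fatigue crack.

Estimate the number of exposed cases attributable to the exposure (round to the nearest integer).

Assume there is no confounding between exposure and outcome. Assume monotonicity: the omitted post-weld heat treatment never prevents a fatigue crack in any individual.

about 1023 cases

p₁ = P(outcome | exposed) = 1148/2352 = 0.4881
p₀ = P(outcome | unexposed) = 38/717 = 0.052999
PN = (p₁ − p₀)/p₁ = (0.4881 − 0.052999) / 0.4881 ≈ 0.89142.
Attributable cases ≈ PN × (exposed cases) = 0.89142 × 1148 ≈ 1023.35.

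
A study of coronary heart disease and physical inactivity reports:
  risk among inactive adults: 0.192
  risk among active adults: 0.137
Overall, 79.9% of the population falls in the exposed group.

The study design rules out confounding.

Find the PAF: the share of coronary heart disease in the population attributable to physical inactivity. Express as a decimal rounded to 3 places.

Let p₁ = 0.192, p₀ = 0.137.
Overall risk P(Y=1) = π·p₁ + (1−π)·p₀ = 0.799×0.192 + 0.201×0.137 = 0.18095.
Under exogeneity, PAF = [P(Y=1) − p₀] / P(Y=1).
PAF = (0.18095 − 0.137) / 0.18095 ≈ 0.2429

PAF ≈ 0.243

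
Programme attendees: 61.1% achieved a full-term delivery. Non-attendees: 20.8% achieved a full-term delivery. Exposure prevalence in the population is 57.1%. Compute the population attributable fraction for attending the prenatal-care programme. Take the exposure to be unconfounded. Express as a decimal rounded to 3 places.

PAF ≈ 0.525

p₁ = 0.611, p₀ = 0.208.
Overall risk P(Y=1) = π·p₁ + (1−π)·p₀ = 0.571×0.611 + 0.429×0.208 = 0.43811.
Under exogeneity, PAF = [P(Y=1) − p₀] / P(Y=1).
PAF = (0.43811 − 0.208) / 0.43811 ≈ 0.5252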